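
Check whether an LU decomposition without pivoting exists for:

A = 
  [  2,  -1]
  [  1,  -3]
Yes.
A[1,1] = 2 ≠ 0, so Gaussian elimination proceeds without a row swap: multiplier ℓ₂₁ = (1)/(2) = 1/2, and U[2,2] = -3 - (1/2)(-1) = -5/2.
L = 
  [  1,   0]
  [1/2,   1]
U = 
  [   2,   -1]
  [   0, -5/2]
Check row 2 of LU: [(1/2)(2), (1/2)(-1) + (-5/2)] = [1, -3] = row 2 of A ✓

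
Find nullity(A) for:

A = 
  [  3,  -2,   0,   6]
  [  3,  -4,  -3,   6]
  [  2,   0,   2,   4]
nullity(A) = 2

Row reduce:
R2 → R2 - (1)·R1
R3 → R3 - (2/3)·R1
R3 → R3 + (2/3)·R2
REF = 
  [  3,  -2,   0,   6]
  [  0,  -2,  -3,   0]
  [  0,   0,   0,   0]
Pivot columns: 1, 2 → 2 pivots.
rank(A) = 2, so nullity(A) = 4 - 2 = 2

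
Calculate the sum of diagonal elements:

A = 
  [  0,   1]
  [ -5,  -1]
-1

tr(A) = 0 + -1 = -1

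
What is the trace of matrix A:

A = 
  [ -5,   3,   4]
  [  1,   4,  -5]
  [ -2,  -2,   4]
3

tr(A) = -5 + 4 + 4 = 3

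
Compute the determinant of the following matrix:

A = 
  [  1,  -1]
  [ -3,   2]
-1

For a 2×2 matrix, det = ad - bc = (1)(2) - (-1)(-3) = -1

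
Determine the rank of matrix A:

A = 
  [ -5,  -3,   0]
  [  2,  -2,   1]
rank(A) = 2

Row reduce:
R2 → R2 + (2/5)·R1
REF = 
  [   -5,    -3,     0]
  [    0, -16/5,     1]
Pivot columns: 1, 2 → 2 pivots.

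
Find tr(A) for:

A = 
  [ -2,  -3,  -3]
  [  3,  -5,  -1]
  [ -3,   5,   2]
-5

tr(A) = -2 + -5 + 2 = -5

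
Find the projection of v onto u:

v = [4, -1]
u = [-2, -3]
v·u = (4)(-2) + (-1)(-3) = -5
u·u = (-2)² + (-3)² = 13
proj_u(v) = (v·u / u·u) × u = (-5/13) × u

proj_u(v) = [10/13, 15/13]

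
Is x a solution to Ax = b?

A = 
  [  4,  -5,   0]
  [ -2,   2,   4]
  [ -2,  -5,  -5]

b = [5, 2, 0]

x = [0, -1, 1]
Yes

Ax = [5, 2, 0] = b ✓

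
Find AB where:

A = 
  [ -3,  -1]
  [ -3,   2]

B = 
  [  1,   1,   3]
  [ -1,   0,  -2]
AB = 
  [ -2,  -3,  -7]
  [ -5,  -3, -13]

A is 2×2 and B is 2×3, so AB is 2×3. Each entry is (row of A)·(column of B):
AB[1,1] = (-3)(1) + (-1)(-1) = -2
AB[1,2] = (-3)(1) + (-1)(0) = -3
AB[1,3] = (-3)(3) + (-1)(-2) = -7
AB[2,1] = (-3)(1) + (2)(-1) = -5
AB[2,2] = (-3)(1) + (2)(0) = -3
AB[2,3] = (-3)(3) + (2)(-2) = -13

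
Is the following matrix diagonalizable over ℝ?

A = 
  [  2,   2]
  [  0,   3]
Yes

tr(A) = 5, det(A) = 6
Characteristic polynomial: λ² - tr(A)λ + det(A) = λ² - 5λ + 6
λ² - 5λ + 6 = (λ - 2)(λ - 3)
Eigenvalues: 3, 2
λ=2: alg. mult. = 1, geom. mult. = 2 - rank(A - (2)I) = 2 - 1 = 1
λ=3: alg. mult. = 1, geom. mult. = 2 - rank(A - (3)I) = 2 - 1 = 1
Sum of geometric multiplicities equals n, so A has n independent eigenvectors.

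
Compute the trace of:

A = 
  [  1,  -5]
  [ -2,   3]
4

tr(A) = 1 + 3 = 4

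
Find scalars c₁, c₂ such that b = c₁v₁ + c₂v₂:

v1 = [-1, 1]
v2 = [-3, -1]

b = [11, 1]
c1 = -2, c2 = -3

b = -2·v1 + -3·v2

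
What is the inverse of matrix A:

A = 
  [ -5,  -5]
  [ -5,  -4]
det(A) = (-5)(-4) - (-5)(-5) = -5
For a 2×2 matrix, A⁻¹ = (1/det(A)) · [[d, -b], [-c, a]]
    = (-1/5) · [[-4, 5], [5, -5]]

A⁻¹ = 
  [4/5,  -1]
  [ -1,   1]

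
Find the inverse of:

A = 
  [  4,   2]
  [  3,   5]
det(A) = (4)(5) - (2)(3) = 14
For a 2×2 matrix, A⁻¹ = (1/det(A)) · [[d, -b], [-c, a]]
    = (1/14) · [[5, -2], [-3, 4]]

A⁻¹ = 
  [ 5/14,  -1/7]
  [-3/14,   2/7]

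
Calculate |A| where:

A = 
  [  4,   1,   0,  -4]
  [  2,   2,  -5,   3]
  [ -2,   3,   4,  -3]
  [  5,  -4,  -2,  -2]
-23

Cofactor expansion along row 1: det(A) = a₁₁M₁₁ - a₁₂M₁₂ + a₁₃M₁₃ - a₁₄M₁₄

M₁₁ = det[[2, -5, 3]; [3, 4, -3]; [-4, -2, -2]]
  = (2)·((4)(-2) - (-3)(-2)) - (-5)·((3)(-2) - (-3)(-4)) + (3)·((3)(-2) - (4)(-4))
  = (2)(-14) - (-5)(-18) + (3)(10)
  = -88
M₁₂ = det[[2, -5, 3]; [-2, 4, -3]; [5, -2, -2]]
  = (2)·((4)(-2) - (-3)(-2)) - (-5)·((-2)(-2) - (-3)(5)) + (3)·((-2)(-2) - (4)(5))
  = (2)(-14) - (-5)(19) + (3)(-16)
  = 19
M₁₃ = det[[2, 2, 3]; [-2, 3, -3]; [5, -4, -2]]
  = (2)·((3)(-2) - (-3)(-4)) - (2)·((-2)(-2) - (-3)(5)) + (3)·((-2)(-4) - (3)(5))
  = (2)(-18) - (2)(19) + (3)(-7)
  = -95
M₁₄ = det[[2, 2, -5]; [-2, 3, 4]; [5, -4, -2]]
  = (2)·((3)(-2) - (4)(-4)) - (2)·((-2)(-2) - (4)(5)) + (-5)·((-2)(-4) - (3)(5))
  = (2)(10) - (2)(-16) + (-5)(-7)
  = 87

det(A) = (4)(-88) - (1)(19) + (0)(-95) - (-4)(87) = -23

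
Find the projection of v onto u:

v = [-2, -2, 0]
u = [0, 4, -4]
proj_u(v) = [0, -1, 1]

v·u = (-2)(0) + (-2)(4) + (0)(-4) = -8
u·u = (0)² + (4)² + (-4)² = 32
proj_u(v) = (v·u / u·u) × u = (-8/32) × u = (-1/4) × u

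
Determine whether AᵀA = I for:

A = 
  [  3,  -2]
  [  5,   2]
No

AᵀA = 
  [ 34,   4]
  [  4,   8]
≠ I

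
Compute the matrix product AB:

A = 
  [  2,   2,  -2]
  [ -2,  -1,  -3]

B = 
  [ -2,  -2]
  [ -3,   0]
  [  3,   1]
AB = 
  [-16,  -6]
  [ -2,   1]

A is 2×3 and B is 3×2, so AB is 2×2. Each entry is (row of A)·(column of B):
AB[1,1] = (2)(-2) + (2)(-3) + (-2)(3) = -16
AB[1,2] = (2)(-2) + (2)(0) + (-2)(1) = -6
AB[2,1] = (-2)(-2) + (-1)(-3) + (-3)(3) = -2
AB[2,2] = (-2)(-2) + (-1)(0) + (-3)(1) = 1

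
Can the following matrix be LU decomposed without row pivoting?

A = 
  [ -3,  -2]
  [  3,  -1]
Yes.
A[1,1] = -3 ≠ 0, so Gaussian elimination proceeds without a row swap: multiplier ℓ₂₁ = (3)/(-3) = -1, and U[2,2] = -1 - (-1)(-2) = -3.
L = 
  [  1,   0]
  [ -1,   1]
U = 
  [ -3,  -2]
  [  0,  -3]
Check row 2 of LU: [(-1)(-3), (-1)(-2) + (-3)] = [3, -1] = row 2 of A ✓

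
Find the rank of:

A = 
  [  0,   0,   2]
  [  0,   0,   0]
Row reduce:
(no row operations needed)
REF = 
  [  0,   0,   2]
  [  0,   0,   0]
Pivot columns: 3 → 1 pivot.

rank(A) = 1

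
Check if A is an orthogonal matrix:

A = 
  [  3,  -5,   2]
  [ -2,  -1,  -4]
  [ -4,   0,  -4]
No

AᵀA = 
  [ 29, -13,  30]
  [-13,  26,  -6]
  [ 30,  -6,  36]
≠ I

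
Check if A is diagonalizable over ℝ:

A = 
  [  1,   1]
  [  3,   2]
Yes

tr(A) = 3, det(A) = -1
Characteristic polynomial: λ² - tr(A)λ + det(A) = λ² - 3λ - 1
λ² - 3λ - 1 = 0  ⇒  λ = (3 ± √((-3)² - 4·(-1)))/2 = (3 ± √(13))/2
  = (3 + √13)/2,  (3 - √13)/2
Eigenvalues: (3 + √13)/2, (3 - √13)/2  (≈ 3.303, -0.3028)
The two irrational eigenvalues are distinct (simple), so each has alg. mult. = geom. mult. = 1.
Sum of geometric multiplicities equals n, so A has n independent eigenvectors.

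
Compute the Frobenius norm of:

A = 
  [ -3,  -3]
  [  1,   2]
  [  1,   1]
||A||_F = 5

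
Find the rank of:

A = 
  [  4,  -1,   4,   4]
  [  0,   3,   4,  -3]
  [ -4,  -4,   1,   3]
rank(A) = 3

Row reduce:
R3 → R3 + (1)·R1
R3 → R3 + (5/3)·R2
REF = 
  [   4,   -1,    4,    4]
  [   0,    3,    4,   -3]
  [   0,    0, 35/3,    2]
Pivot columns: 1, 2, 3 → 3 pivots.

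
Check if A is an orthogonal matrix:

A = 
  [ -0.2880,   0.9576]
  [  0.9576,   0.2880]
Yes

AᵀA = 
  [  0.9999,   0]
  [  0,   0.9999]
≈ I (equal to I up to the 4-dp rounding of the entries)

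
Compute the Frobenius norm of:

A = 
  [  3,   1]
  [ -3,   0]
||A||_F = 4.359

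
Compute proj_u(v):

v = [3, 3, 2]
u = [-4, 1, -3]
v·u = (3)(-4) + (3)(1) + (2)(-3) = -15
u·u = (-4)² + (1)² + (-3)² = 26
proj_u(v) = (v·u / u·u) × u = (-15/26) × u

proj_u(v) = [30/13, -15/26, 45/26]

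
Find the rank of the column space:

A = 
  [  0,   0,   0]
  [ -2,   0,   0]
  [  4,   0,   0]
dim(Col(A)) = 1

Row reduce:
Swap R1 ↔ R2
R3 → R3 + (2)·R1
REF = 
  [ -2,   0,   0]
  [  0,   0,   0]
  [  0,   0,   0]
Pivot columns: 1 → 1 pivot.
dim(Col(A)) = number of pivot columns = 1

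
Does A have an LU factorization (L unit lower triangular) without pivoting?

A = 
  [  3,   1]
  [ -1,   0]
Yes.
A[1,1] = 3 ≠ 0, so Gaussian elimination proceeds without a row swap: multiplier ℓ₂₁ = (-1)/(3) = -1/3, and U[2,2] = 0 - (-1/3)(1) = 1/3.
L = 
  [   1,    0]
  [-1/3,    1]
U = 
  [  3,   1]
  [  0, 1/3]
Check row 2 of LU: [(-1/3)(3), (-1/3)(1) + (1/3)] = [-1, 0] = row 2 of A ✓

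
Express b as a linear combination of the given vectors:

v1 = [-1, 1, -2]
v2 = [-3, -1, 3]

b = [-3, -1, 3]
c1 = 0, c2 = 1

b = 0·v1 + 1·v2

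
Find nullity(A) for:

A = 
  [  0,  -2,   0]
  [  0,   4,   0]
nullity(A) = 2

Row reduce:
R2 → R2 + (2)·R1
REF = 
  [  0,  -2,   0]
  [  0,   0,   0]
Pivot columns: 2 → 1 pivot.
rank(A) = 1, so nullity(A) = 3 - 1 = 2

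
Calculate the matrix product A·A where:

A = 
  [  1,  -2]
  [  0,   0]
A² = A·A:
A²[1,1] = (1)(1) + (-2)(0) = 1
A²[1,2] = (1)(-2) + (-2)(0) = -2
A²[2,1] = (0)(1) + (0)(0) = 0
A²[2,2] = (0)(-2) + (0)(0) = 0
A² = 
  [  1,  -2]
  [  0,   0]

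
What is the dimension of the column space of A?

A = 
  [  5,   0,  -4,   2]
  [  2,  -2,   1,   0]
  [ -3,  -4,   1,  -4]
dim(Col(A)) = 3

Row reduce:
R2 → R2 - (2/5)·R1
R3 → R3 + (3/5)·R1
R3 → R3 - (2)·R2
REF = 
  [    5,     0,    -4,     2]
  [    0,    -2,  13/5,  -4/5]
  [    0,     0, -33/5,  -6/5]
Pivot columns: 1, 2, 3 → 3 pivots.
dim(Col(A)) = number of pivot columns = 3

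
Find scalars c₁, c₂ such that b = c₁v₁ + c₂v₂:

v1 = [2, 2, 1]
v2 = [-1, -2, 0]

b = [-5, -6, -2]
c1 = -2, c2 = 1

b = -2·v1 + 1·v2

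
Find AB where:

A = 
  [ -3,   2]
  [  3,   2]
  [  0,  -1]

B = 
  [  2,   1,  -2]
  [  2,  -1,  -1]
A is 3×2 and B is 2×3, so AB is 3×3. Each entry is (row of A)·(column of B):
AB[1,1] = (-3)(2) + (2)(2) = -2
AB[1,2] = (-3)(1) + (2)(-1) = -5
AB[1,3] = (-3)(-2) + (2)(-1) = 4
AB[2,1] = (3)(2) + (2)(2) = 10
AB[2,2] = (3)(1) + (2)(-1) = 1
AB[2,3] = (3)(-2) + (2)(-1) = -8
AB[3,1] = (0)(2) + (-1)(2) = -2
AB[3,2] = (0)(1) + (-1)(-1) = 1
AB[3,3] = (0)(-2) + (-1)(-1) = 1

AB = 
  [ -2,  -5,   4]
  [ 10,   1,  -8]
  [ -2,   1,   1]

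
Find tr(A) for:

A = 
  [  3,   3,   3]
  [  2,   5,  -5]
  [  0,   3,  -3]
5

tr(A) = 3 + 5 + -3 = 5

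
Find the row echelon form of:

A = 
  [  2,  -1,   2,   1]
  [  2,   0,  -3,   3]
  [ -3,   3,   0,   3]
Row operations:
R2 → R2 - (1)·R1
R3 → R3 + (3/2)·R1
R3 → R3 - (3/2)·R2

Resulting echelon form:
REF = 
  [   2,   -1,    2,    1]
  [   0,    1,   -5,    2]
  [   0,    0, 21/2,  3/2]

Rank = 3 (number of non-zero pivot rows).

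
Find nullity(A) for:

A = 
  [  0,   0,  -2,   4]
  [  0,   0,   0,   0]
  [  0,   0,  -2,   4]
nullity(A) = 3

Row reduce:
R3 → R3 - (1)·R1
REF = 
  [  0,   0,  -2,   4]
  [  0,   0,   0,   0]
  [  0,   0,   0,   0]
Pivot columns: 3 → 1 pivot.
rank(A) = 1, so nullity(A) = 4 - 1 = 3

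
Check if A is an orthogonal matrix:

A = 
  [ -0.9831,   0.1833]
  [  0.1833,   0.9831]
Yes

AᵀA = 
  [  1.0001,   0]
  [  0,   1.0001]
≈ I (equal to I up to the 4-dp rounding of the entries)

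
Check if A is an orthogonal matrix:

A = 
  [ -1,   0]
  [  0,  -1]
Yes

AᵀA = 
  [  1,   0]
  [  0,   1]
= I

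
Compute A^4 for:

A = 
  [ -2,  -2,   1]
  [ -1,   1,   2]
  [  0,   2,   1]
A^4 = 
  [ 50,  32, -43]
  [  7,  65,  31]
  [-18,  40,  47]

A² = A·A:
A²[1,1] = (-2)(-2) + (-2)(-1) + (1)(0) = 6
A²[1,2] = (-2)(-2) + (-2)(1) + (1)(2) = 4
A²[1,3] = (-2)(1) + (-2)(2) + (1)(1) = -5
A²[2,1] = (-1)(-2) + (1)(-1) + (2)(0) = 1
A²[2,2] = (-1)(-2) + (1)(1) + (2)(2) = 7
A²[2,3] = (-1)(1) + (1)(2) + (2)(1) = 3
A²[3,1] = (0)(-2) + (2)(-1) + (1)(0) = -2
A²[3,2] = (0)(-2) + (2)(1) + (1)(2) = 4
A²[3,3] = (0)(1) + (2)(2) + (1)(1) = 5
A² = 
  [  6,   4,  -5]
  [  1,   7,   3]
  [ -2,   4,   5]

A^3 = A^2·A:
A^3[1,1] = (6)(-2) + (4)(-1) + (-5)(0) = -16
A^3[1,2] = (6)(-2) + (4)(1) + (-5)(2) = -18
A^3[1,3] = (6)(1) + (4)(2) + (-5)(1) = 9
A^3[2,1] = (1)(-2) + (7)(-1) + (3)(0) = -9
A^3[2,2] = (1)(-2) + (7)(1) + (3)(2) = 11
A^3[2,3] = (1)(1) + (7)(2) + (3)(1) = 18
A^3[3,1] = (-2)(-2) + (4)(-1) + (5)(0) = 0
A^3[3,2] = (-2)(-2) + (4)(1) + (5)(2) = 18
A^3[3,3] = (-2)(1) + (4)(2) + (5)(1) = 11
A^3 = 
  [-16, -18,   9]
  [ -9,  11,  18]
  [  0,  18,  11]

A^4 = A^3·A:
A^4[1,1] = (-16)(-2) + (-18)(-1) + (9)(0) = 50
A^4[1,2] = (-16)(-2) + (-18)(1) + (9)(2) = 32
A^4[1,3] = (-16)(1) + (-18)(2) + (9)(1) = -43
A^4[2,1] = (-9)(-2) + (11)(-1) + (18)(0) = 7
A^4[2,2] = (-9)(-2) + (11)(1) + (18)(2) = 65
A^4[2,3] = (-9)(1) + (11)(2) + (18)(1) = 31
A^4[3,1] = (0)(-2) + (18)(-1) + (11)(0) = -18
A^4[3,2] = (0)(-2) + (18)(1) + (11)(2) = 40
A^4[3,3] = (0)(1) + (18)(2) + (11)(1) = 47
A^4 = 
  [ 50,  32, -43]
  [  7,  65,  31]
  [-18,  40,  47]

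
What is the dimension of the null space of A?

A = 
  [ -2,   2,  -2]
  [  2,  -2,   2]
nullity(A) = 2

Row reduce:
R2 → R2 + (1)·R1
REF = 
  [ -2,   2,  -2]
  [  0,   0,   0]
Pivot columns: 1 → 1 pivot.
rank(A) = 1, so nullity(A) = 3 - 1 = 2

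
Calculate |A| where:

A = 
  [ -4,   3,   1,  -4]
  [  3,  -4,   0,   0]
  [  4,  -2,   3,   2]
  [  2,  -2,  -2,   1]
-49

Cofactor expansion along row 1: det(A) = a₁₁M₁₁ - a₁₂M₁₂ + a₁₃M₁₃ - a₁₄M₁₄

M₁₁ = det[[-4, 0, 0]; [-2, 3, 2]; [-2, -2, 1]]
  = (-4)·((3)(1) - (2)(-2)) - (0)·((-2)(1) - (2)(-2)) + (0)·((-2)(-2) - (3)(-2))
  = (-4)(7) - (0)(2) + (0)(10)
  = -28
M₁₂ = det[[3, 0, 0]; [4, 3, 2]; [2, -2, 1]]
  = (3)·((3)(1) - (2)(-2)) - (0)·((4)(1) - (2)(2)) + (0)·((4)(-2) - (3)(2))
  = (3)(7) - (0)(0) + (0)(-14)
  = 21
M₁₃ = det[[3, -4, 0]; [4, -2, 2]; [2, -2, 1]]
  = (3)·((-2)(1) - (2)(-2)) - (-4)·((4)(1) - (2)(2)) + (0)·((4)(-2) - (-2)(2))
  = (3)(2) - (-4)(0) + (0)(-4)
  = 6
M₁₄ = det[[3, -4, 0]; [4, -2, 3]; [2, -2, -2]]
  = (3)·((-2)(-2) - (3)(-2)) - (-4)·((4)(-2) - (3)(2)) + (0)·((4)(-2) - (-2)(2))
  = (3)(10) - (-4)(-14) + (0)(-4)
  = -26

det(A) = (-4)(-28) - (3)(21) + (1)(6) - (-4)(-26) = -49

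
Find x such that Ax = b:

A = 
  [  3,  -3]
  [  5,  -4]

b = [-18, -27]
Row reduce the augmented matrix [A|b]:
R2 → R2 - (5/3)·R1
REF = 
  [  3,  -3, -18]
  [  0,   1,   3]

Back-substitution:
x₂ = 3 / 1 = 3
x₁ = (-18 - (-3)(3)) / 3 = -3

x = [-3, 3]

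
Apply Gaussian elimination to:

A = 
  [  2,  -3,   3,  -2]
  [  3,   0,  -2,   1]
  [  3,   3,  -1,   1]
Row operations:
R2 → R2 - (3/2)·R1
R3 → R3 - (3/2)·R1
R3 → R3 - (5/3)·R2

Resulting echelon form:
REF = 
  [    2,    -3,     3,    -2]
  [    0,   9/2, -13/2,     4]
  [    0,     0,  16/3,  -8/3]

Rank = 3 (number of non-zero pivot rows).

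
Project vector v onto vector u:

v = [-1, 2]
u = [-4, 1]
v·u = (-1)(-4) + (2)(1) = 6
u·u = (-4)² + (1)² = 17
proj_u(v) = (v·u / u·u) × u = (6/17) × u

proj_u(v) = [-24/17, 6/17]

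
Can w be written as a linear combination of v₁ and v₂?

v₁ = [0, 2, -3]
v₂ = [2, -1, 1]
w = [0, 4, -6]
Yes

Form the augmented matrix and row-reduce:
[v₁|v₂|w] = 
  [  0,   2,   0]
  [  2,  -1,   4]
  [ -3,   1,  -6]
Swap R1 ↔ R2
R3 → R3 + (3/2)·R1
R3 → R3 + (1/4)·R2
REF = 
  [  2,  -1,   4]
  [  0,   2,   0]
  [  0,   0,   0]

No row of the form [0 0 | nonzero], so the system is consistent. Back-substitution gives c₁ = 2, c₂ = 0: w = (2)·v₁ + (0)·v₂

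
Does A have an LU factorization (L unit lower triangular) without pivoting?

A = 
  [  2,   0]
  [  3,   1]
Yes.
A[1,1] = 2 ≠ 0, so Gaussian elimination proceeds without a row swap: multiplier ℓ₂₁ = (3)/(2) = 3/2, and U[2,2] = 1 - (3/2)(0) = 1.
L = 
  [  1,   0]
  [3/2,   1]
U = 
  [  2,   0]
  [  0,   1]
Check row 2 of LU: [(3/2)(2), (3/2)(0) + 1] = [3, 1] = row 2 of A ✓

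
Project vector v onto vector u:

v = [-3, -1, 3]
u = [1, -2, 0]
v·u = (-3)(1) + (-1)(-2) + (3)(0) = -1
u·u = (1)² + (-2)² + (0)² = 5
proj_u(v) = (v·u / u·u) × u = (-1/5) × u

proj_u(v) = [-1/5, 2/5, 0]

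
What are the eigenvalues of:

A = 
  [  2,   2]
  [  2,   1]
tr(A) = 3, det(A) = -2
Characteristic polynomial: λ² - tr(A)λ + det(A) = λ² - 3λ - 2
λ² - 3λ - 2 = 0  ⇒  λ = (3 ± √((-3)² - 4·(-2)))/2 = (3 ± √(17))/2
  = (3 + √17)/2,  (3 - √17)/2

λ = (3 + √17)/2, (3 - √17)/2  (≈ 3.562, -0.5616)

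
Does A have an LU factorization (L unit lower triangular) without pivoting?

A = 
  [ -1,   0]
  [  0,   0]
Yes.
A[1,1] = -1 ≠ 0, so Gaussian elimination proceeds without a row swap: multiplier ℓ₂₁ = (0)/(-1) = 0, and U[2,2] = 0 - (0)(0) = 0.
L = 
  [  1,   0]
  [  0,   1]
U = 
  [ -1,   0]
  [  0,   0]
Check row 2 of LU: [(0)(-1), (0)(0) + 0] = [0, 0] = row 2 of A ✓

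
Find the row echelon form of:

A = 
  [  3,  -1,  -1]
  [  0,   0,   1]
Row operations:
No row operations needed (already in echelon form).

Resulting echelon form:
REF = 
  [  3,  -1,  -1]
  [  0,   0,   1]

Rank = 2 (number of non-zero pivot rows).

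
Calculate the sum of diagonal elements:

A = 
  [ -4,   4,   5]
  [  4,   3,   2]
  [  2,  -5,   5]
4

tr(A) = -4 + 3 + 5 = 4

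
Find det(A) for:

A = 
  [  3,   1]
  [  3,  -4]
-15

For a 2×2 matrix, det = ad - bc = (3)(-4) - (1)(3) = -15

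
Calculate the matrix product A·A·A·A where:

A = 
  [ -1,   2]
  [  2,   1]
A² = A·A:
A²[1,1] = (-1)(-1) + (2)(2) = 5
A²[1,2] = (-1)(2) + (2)(1) = 0
A²[2,1] = (2)(-1) + (1)(2) = 0
A²[2,2] = (2)(2) + (1)(1) = 5
A² = 
  [  5,   0]
  [  0,   5]

A^3 = A^2·A:
A^3[1,1] = (5)(-1) + (0)(2) = -5
A^3[1,2] = (5)(2) + (0)(1) = 10
A^3[2,1] = (0)(-1) + (5)(2) = 10
A^3[2,2] = (0)(2) + (5)(1) = 5
A^3 = 
  [ -5,  10]
  [ 10,   5]

A^4 = A^3·A:
A^4[1,1] = (-5)(-1) + (10)(2) = 25
A^4[1,2] = (-5)(2) + (10)(1) = 0
A^4[2,1] = (10)(-1) + (5)(2) = 0
A^4[2,2] = (10)(2) + (5)(1) = 25
A^4 = 
  [ 25,   0]
  [  0,  25]

Therefore
A^4 = 
  [ 25,   0]
  [  0,  25]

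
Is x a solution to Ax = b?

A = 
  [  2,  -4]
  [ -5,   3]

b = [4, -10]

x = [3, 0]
No

Ax = [6, -15] ≠ b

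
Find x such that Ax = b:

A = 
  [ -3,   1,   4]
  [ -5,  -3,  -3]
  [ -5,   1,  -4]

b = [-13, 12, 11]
x = [0, -1, -3]

Row reduce the augmented matrix [A|b]:
R2 → R2 - (5/3)·R1
R3 → R3 - (5/3)·R1
R3 → R3 - (1/7)·R2
REF = 
  [   -3,     1,     4,   -13]
  [    0, -14/3, -29/3, 101/3]
  [    0,     0, -65/7, 195/7]

Back-substitution:
x₃ = (195/7) / (-65/7) = -3
x₂ = (101/3 - (-29/3)(-3)) / (-14/3) = -1
x₁ = (-13 - (1)(-1) - (4)(-3)) / (-3) = 0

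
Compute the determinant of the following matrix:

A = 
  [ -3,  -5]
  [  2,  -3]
For a 2×2 matrix, det = ad - bc = (-3)(-3) - (-5)(2) = 19

det(A) = 19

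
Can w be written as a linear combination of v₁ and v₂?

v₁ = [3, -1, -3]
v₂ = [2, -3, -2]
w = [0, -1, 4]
No

Form the augmented matrix and row-reduce:
[v₁|v₂|w] = 
  [  3,   2,   0]
  [ -1,  -3,  -1]
  [ -3,  -2,   4]
R2 → R2 + (1/3)·R1
R3 → R3 + (1)·R1
REF = 
  [   3,    2,    0]
  [   0, -7/3,   -1]
  [   0,    0,    4]

Row 3 reads [0 0 | 4], i.e. 0 = 4, so the system is inconsistent and w ∉ span{v₁, v₂}.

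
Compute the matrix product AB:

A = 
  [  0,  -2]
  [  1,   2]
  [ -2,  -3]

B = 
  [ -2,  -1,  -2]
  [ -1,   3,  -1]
AB = 
  [  2,  -6,   2]
  [ -4,   5,  -4]
  [  7,  -7,   7]

A is 3×2 and B is 2×3, so AB is 3×3. Each entry is (row of A)·(column of B):
AB[1,1] = (0)(-2) + (-2)(-1) = 2
AB[1,2] = (0)(-1) + (-2)(3) = -6
AB[1,3] = (0)(-2) + (-2)(-1) = 2
AB[2,1] = (1)(-2) + (2)(-1) = -4
AB[2,2] = (1)(-1) + (2)(3) = 5
AB[2,3] = (1)(-2) + (2)(-1) = -4
AB[3,1] = (-2)(-2) + (-3)(-1) = 7
AB[3,2] = (-2)(-1) + (-3)(3) = -7
AB[3,3] = (-2)(-2) + (-3)(-1) = 7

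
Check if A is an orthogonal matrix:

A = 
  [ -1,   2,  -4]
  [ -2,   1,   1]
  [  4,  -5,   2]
No

AᵀA = 
  [ 21, -24,  10]
  [-24,  30, -17]
  [ 10, -17,  21]
≠ I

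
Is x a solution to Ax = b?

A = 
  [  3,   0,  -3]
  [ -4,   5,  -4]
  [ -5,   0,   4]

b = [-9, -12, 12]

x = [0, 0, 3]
Yes

Ax = [-9, -12, 12] = b ✓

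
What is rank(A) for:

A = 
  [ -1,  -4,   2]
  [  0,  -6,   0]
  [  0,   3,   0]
Row reduce:
R3 → R3 + (1/2)·R2
REF = 
  [ -1,  -4,   2]
  [  0,  -6,   0]
  [  0,   0,   0]
Pivot columns: 1, 2 → 2 pivots.

rank(A) = 2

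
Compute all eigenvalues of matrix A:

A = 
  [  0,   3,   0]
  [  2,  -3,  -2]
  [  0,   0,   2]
λ = 2, (-3 + √33)/2, (-3 - √33)/2  (≈ 2, 1.372, -4.372)

Characteristic polynomial: det(λI - A) = λ³ + λ² - 12λ + 12
Testing integer divisors of the constant term: p(2) = 0, so (λ - 2) is a factor:
p(λ) = (λ - 2)(λ² + 3λ - 6)
λ² + 3λ - 6 = 0  ⇒  λ = (-3 ± √((3)² - 4·(-6)))/2 = (-3 ± √(33))/2
  = (-3 + √33)/2,  (-3 - √33)/2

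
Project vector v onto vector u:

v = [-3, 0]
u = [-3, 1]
v·u = (-3)(-3) + (0)(1) = 9
u·u = (-3)² + (1)² = 10
proj_u(v) = (v·u / u·u) × u = (9/10) × u

proj_u(v) = [-27/10, 9/10]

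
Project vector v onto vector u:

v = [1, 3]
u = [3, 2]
proj_u(v) = [27/13, 18/13]

v·u = (1)(3) + (3)(2) = 9
u·u = (3)² + (2)² = 13
proj_u(v) = (v·u / u·u) × u = (9/13) × u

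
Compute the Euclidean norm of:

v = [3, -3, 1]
4.359

||v||₂ = √((3)² + (-3)² + (1)²) = √19 = 4.359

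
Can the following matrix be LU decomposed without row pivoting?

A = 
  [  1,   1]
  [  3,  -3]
Yes.
A[1,1] = 1 ≠ 0, so Gaussian elimination proceeds without a row swap: multiplier ℓ₂₁ = (3)/(1) = 3, and U[2,2] = -3 - (3)(1) = -6.
L = 
  [  1,   0]
  [  3,   1]
U = 
  [  1,   1]
  [  0,  -6]
Check row 2 of LU: [(3)(1), (3)(1) + (-6)] = [3, -3] = row 2 of A ✓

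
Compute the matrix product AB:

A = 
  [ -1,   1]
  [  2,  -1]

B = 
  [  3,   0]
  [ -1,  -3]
A is 2×2 and B is 2×2, so AB is 2×2. Each entry is (row of A)·(column of B):
AB[1,1] = (-1)(3) + (1)(-1) = -4
AB[1,2] = (-1)(0) + (1)(-3) = -3
AB[2,1] = (2)(3) + (-1)(-1) = 7
AB[2,2] = (2)(0) + (-1)(-3) = 3

AB = 
  [ -4,  -3]
  [  7,   3]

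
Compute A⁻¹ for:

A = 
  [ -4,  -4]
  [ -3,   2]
det(A) = (-4)(2) - (-4)(-3) = -20
For a 2×2 matrix, A⁻¹ = (1/det(A)) · [[d, -b], [-c, a]]
    = (-1/20) · [[2, 4], [3, -4]]

A⁻¹ = 
  [-1/10,  -1/5]
  [-3/20,   1/5]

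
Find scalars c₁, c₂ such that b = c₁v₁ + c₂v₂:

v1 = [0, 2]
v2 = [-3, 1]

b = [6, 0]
c1 = 1, c2 = -2

b = 1·v1 + -2·v2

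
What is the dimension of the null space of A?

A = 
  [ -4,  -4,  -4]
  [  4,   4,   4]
nullity(A) = 2

Row reduce:
R2 → R2 + (1)·R1
REF = 
  [ -4,  -4,  -4]
  [  0,   0,   0]
Pivot columns: 1 → 1 pivot.
rank(A) = 1, so nullity(A) = 3 - 1 = 2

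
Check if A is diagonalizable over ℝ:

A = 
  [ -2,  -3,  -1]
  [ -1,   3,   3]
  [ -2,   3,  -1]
No

Characteristic polynomial: det(λI - A) = λ³ - 21λ - 42
By the rational root theorem any rational root is an integer dividing 42; none of those is a root, so p(λ) has no rational roots and hence (being an irreducible cubic) no repeated roots.
Discriminant of the cubic: Δ = -10584
Δ < 0 ⇒ one real eigenvalue and a complex-conjugate pair: λ ≈ 5.369, -2.684 + 0.7857i, -2.684 - 0.7857i
Has complex eigenvalues (not diagonalizable over ℝ).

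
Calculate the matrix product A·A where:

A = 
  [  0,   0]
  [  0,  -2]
A² = A·A:
A²[1,1] = (0)(0) + (0)(0) = 0
A²[1,2] = (0)(0) + (0)(-2) = 0
A²[2,1] = (0)(0) + (-2)(0) = 0
A²[2,2] = (0)(0) + (-2)(-2) = 4
A² = 
  [  0,   0]
  [  0,   4]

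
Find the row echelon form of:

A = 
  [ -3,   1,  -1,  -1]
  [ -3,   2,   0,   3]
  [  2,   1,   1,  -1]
Row operations:
R2 → R2 - (1)·R1
R3 → R3 + (2/3)·R1
R3 → R3 - (5/3)·R2

Resulting echelon form:
REF = 
  [   -3,     1,    -1,    -1]
  [    0,     1,     1,     4]
  [    0,     0,  -4/3, -25/3]

Rank = 3 (number of non-zero pivot rows).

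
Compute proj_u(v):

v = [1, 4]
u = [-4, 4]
proj_u(v) = [-3/2, 3/2]

v·u = (1)(-4) + (4)(4) = 12
u·u = (-4)² + (4)² = 32
proj_u(v) = (v·u / u·u) × u = (12/32) × u = (3/8) × u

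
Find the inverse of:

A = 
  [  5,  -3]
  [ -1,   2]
det(A) = (5)(2) - (-3)(-1) = 7
For a 2×2 matrix, A⁻¹ = (1/det(A)) · [[d, -b], [-c, a]]
    = (1/7) · [[2, 3], [1, 5]]

A⁻¹ = 
  [2/7, 3/7]
  [1/7, 5/7]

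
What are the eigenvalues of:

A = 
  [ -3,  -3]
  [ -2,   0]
tr(A) = -3, det(A) = -6
Characteristic polynomial: λ² - tr(A)λ + det(A) = λ² + 3λ - 6
λ² + 3λ - 6 = 0  ⇒  λ = (-3 ± √((3)² - 4·(-6)))/2 = (-3 ± √(33))/2
  = (-3 + √33)/2,  (-3 - √33)/2

λ = (-3 + √33)/2, (-3 - √33)/2  (≈ 1.372, -4.372)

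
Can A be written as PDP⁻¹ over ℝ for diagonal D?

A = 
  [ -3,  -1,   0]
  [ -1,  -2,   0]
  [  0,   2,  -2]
Yes

Characteristic polynomial: det(λI - A) = λ³ + 7λ² + 15λ + 10
Testing integer divisors of the constant term: p(-2) = 0, so (λ + 2) is a factor:
p(λ) = (λ + 2)(λ² + 5λ + 5)
λ² + 5λ + 5 = 0  ⇒  λ = (-5 ± √((5)² - 4·(5)))/2 = (-5 ± √(5))/2
  = (-5 + √5)/2,  (-5 - √5)/2
Eigenvalues: -2, (-5 + √5)/2, (-5 - √5)/2  (≈ -2, -1.382, -3.618)
The two irrational eigenvalues are distinct (simple), so each has alg. mult. = geom. mult. = 1.
λ=-2: alg. mult. = 1, geom. mult. = 3 - rank(A - (-2)I) = 3 - 2 = 1
Sum of geometric multiplicities equals n, so A has n independent eigenvectors.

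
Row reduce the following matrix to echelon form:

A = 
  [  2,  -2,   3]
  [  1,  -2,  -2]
Row operations:
R2 → R2 - (1/2)·R1

Resulting echelon form:
REF = 
  [   2,   -2,    3]
  [   0,   -1, -7/2]

Rank = 2 (number of non-zero pivot rows).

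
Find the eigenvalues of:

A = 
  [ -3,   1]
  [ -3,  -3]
tr(A) = -6, det(A) = 12
Characteristic polynomial: λ² - tr(A)λ + det(A) = λ² + 6λ + 12
λ² + 6λ + 12 = 0  ⇒  λ = (-6 ± √((6)² - 4·(12)))/2 = (-6 ± √(-12))/2
  = -3 + i√3,  -3 - i√3

λ = -3 + i√3, -3 - i√3  (≈ -3 + 1.732i, -3 - 1.732i)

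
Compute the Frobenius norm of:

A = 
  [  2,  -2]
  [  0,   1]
||A||_F = 3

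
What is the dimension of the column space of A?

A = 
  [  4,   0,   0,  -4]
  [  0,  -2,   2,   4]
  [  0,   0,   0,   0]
Row reduce:
(no row operations needed)
REF = 
  [  4,   0,   0,  -4]
  [  0,  -2,   2,   4]
  [  0,   0,   0,   0]
Pivot columns: 1, 2 → 2 pivots.
dim(Col(A)) = number of pivot columns = 2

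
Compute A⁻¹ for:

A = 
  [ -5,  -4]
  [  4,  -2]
det(A) = (-5)(-2) - (-4)(4) = 26
For a 2×2 matrix, A⁻¹ = (1/det(A)) · [[d, -b], [-c, a]]
    = (1/26) · [[-2, 4], [-4, -5]]

A⁻¹ = 
  [-1/13,  2/13]
  [-2/13, -5/26]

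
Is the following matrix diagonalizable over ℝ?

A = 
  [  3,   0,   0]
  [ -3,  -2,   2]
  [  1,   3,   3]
Yes

Characteristic polynomial: det(λI - A) = λ³ - 4λ² - 9λ + 36
Testing integer divisors of the constant term: p(-3) = 0, so (λ + 3) is a factor:
p(λ) = (λ + 3)(λ² - 7λ + 12)
λ² - 7λ + 12 = (λ - 3)(λ - 4)
Eigenvalues: -3, 4, 3
λ=-3: alg. mult. = 1, geom. mult. = 3 - rank(A - (-3)I) = 3 - 2 = 1
λ=3: alg. mult. = 1, geom. mult. = 3 - rank(A - (3)I) = 3 - 2 = 1
λ=4: alg. mult. = 1, geom. mult. = 3 - rank(A - (4)I) = 3 - 2 = 1
Sum of geometric multiplicities equals n, so A has n independent eigenvectors.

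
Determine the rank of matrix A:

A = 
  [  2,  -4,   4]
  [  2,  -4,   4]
Row reduce:
R2 → R2 - (1)·R1
REF = 
  [  2,  -4,   4]
  [  0,   0,   0]
Pivot columns: 1 → 1 pivot.

rank(A) = 1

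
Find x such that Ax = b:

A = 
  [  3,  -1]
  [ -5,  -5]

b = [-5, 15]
Row reduce the augmented matrix [A|b]:
R2 → R2 + (5/3)·R1
REF = 
  [    3,    -1,    -5]
  [    0, -20/3,  20/3]

Back-substitution:
x₂ = (20/3) / (-20/3) = -1
x₁ = (-5 - (-1)(-1)) / 3 = -2

x = [-2, -1]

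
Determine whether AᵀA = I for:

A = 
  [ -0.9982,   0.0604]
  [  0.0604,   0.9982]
Yes

AᵀA = 
  [  1.0001,   0]
  [  0,   1.0001]
≈ I (equal to I up to the 4-dp rounding of the entries)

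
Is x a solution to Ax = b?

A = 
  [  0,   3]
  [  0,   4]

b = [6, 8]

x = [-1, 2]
Yes

Ax = [6, 8] = b ✓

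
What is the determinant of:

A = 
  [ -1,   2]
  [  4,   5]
For a 2×2 matrix, det = ad - bc = (-1)(5) - (2)(4) = -13

det(A) = -13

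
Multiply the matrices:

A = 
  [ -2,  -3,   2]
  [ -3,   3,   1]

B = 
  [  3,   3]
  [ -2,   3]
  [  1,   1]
A is 2×3 and B is 3×2, so AB is 2×2. Each entry is (row of A)·(column of B):
AB[1,1] = (-2)(3) + (-3)(-2) + (2)(1) = 2
AB[1,2] = (-2)(3) + (-3)(3) + (2)(1) = -13
AB[2,1] = (-3)(3) + (3)(-2) + (1)(1) = -14
AB[2,2] = (-3)(3) + (3)(3) + (1)(1) = 1

AB = 
  [  2, -13]
  [-14,   1]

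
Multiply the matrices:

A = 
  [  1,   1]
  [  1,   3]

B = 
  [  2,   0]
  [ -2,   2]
A is 2×2 and B is 2×2, so AB is 2×2. Each entry is (row of A)·(column of B):
AB[1,1] = (1)(2) + (1)(-2) = 0
AB[1,2] = (1)(0) + (1)(2) = 2
AB[2,1] = (1)(2) + (3)(-2) = -4
AB[2,2] = (1)(0) + (3)(2) = 6

AB = 
  [  0,   2]
  [ -4,   6]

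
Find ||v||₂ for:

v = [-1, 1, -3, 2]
3.873

||v||₂ = √((-1)² + (1)² + (-3)² + (2)²) = √15 = 3.873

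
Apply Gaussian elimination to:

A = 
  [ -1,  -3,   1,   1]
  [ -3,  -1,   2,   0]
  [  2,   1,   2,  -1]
Row operations:
R2 → R2 - (3)·R1
R3 → R3 + (2)·R1
R3 → R3 + (5/8)·R2

Resulting echelon form:
REF = 
  [  -1,   -3,    1,    1]
  [   0,    8,   -1,   -3]
  [   0,    0, 27/8, -7/8]

Rank = 3 (number of non-zero pivot rows).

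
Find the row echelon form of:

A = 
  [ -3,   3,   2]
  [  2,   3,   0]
Row operations:
R2 → R2 + (2/3)·R1

Resulting echelon form:
REF = 
  [ -3,   3,   2]
  [  0,   5, 4/3]

Rank = 2 (number of non-zero pivot rows).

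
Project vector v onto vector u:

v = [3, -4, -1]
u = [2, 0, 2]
v·u = (3)(2) + (-4)(0) + (-1)(2) = 4
u·u = (2)² + (0)² + (2)² = 8
proj_u(v) = (v·u / u·u) × u = (4/8) × u = (1/2) × u

proj_u(v) = [1, 0, 1]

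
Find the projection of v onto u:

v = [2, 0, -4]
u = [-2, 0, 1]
proj_u(v) = [16/5, 0, -8/5]

v·u = (2)(-2) + (0)(0) + (-4)(1) = -8
u·u = (-2)² + (0)² + (1)² = 5
proj_u(v) = (v·u / u·u) × u = (-8/5) × u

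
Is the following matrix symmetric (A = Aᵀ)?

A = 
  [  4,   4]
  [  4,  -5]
Yes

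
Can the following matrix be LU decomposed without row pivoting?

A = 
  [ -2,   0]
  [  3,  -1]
Yes.
A[1,1] = -2 ≠ 0, so Gaussian elimination proceeds without a row swap: multiplier ℓ₂₁ = (3)/(-2) = -3/2, and U[2,2] = -1 - (-3/2)(0) = -1.
L = 
  [   1,    0]
  [-3/2,    1]
U = 
  [ -2,   0]
  [  0,  -1]
Check row 2 of LU: [(-3/2)(-2), (-3/2)(0) + (-1)] = [3, -1] = row 2 of A ✓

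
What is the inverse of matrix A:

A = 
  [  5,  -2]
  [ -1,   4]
det(A) = (5)(4) - (-2)(-1) = 18
For a 2×2 matrix, A⁻¹ = (1/det(A)) · [[d, -b], [-c, a]]
    = (1/18) · [[4, 2], [1, 5]]

A⁻¹ = 
  [ 2/9,  1/9]
  [1/18, 5/18]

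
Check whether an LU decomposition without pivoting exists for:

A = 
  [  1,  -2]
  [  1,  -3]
Yes.
A[1,1] = 1 ≠ 0, so Gaussian elimination proceeds without a row swap: multiplier ℓ₂₁ = (1)/(1) = 1, and U[2,2] = -3 - (1)(-2) = -1.
L = 
  [  1,   0]
  [  1,   1]
U = 
  [  1,  -2]
  [  0,  -1]
Check row 2 of LU: [(1)(1), (1)(-2) + (-1)] = [1, -3] = row 2 of A ✓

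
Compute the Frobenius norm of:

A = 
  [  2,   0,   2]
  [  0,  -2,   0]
||A||_F = 3.464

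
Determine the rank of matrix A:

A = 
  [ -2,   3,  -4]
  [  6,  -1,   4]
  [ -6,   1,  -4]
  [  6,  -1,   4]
rank(A) = 2

Row reduce:
R2 → R2 + (3)·R1
R3 → R3 - (3)·R1
R4 → R4 + (3)·R1
R3 → R3 + (1)·R2
R4 → R4 - (1)·R2
REF = 
  [ -2,   3,  -4]
  [  0,   8,  -8]
  [  0,   0,   0]
  [  0,   0,   0]
Pivot columns: 1, 2 → 2 pivots.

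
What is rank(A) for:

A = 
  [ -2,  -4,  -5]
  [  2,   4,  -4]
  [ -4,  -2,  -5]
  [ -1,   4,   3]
Row reduce:
R2 → R2 + (1)·R1
R3 → R3 - (2)·R1
R4 → R4 - (1/2)·R1
Swap R2 ↔ R3
R4 → R4 - (1)·R2
R4 → R4 + (1/18)·R3
REF = 
  [ -2,  -4,  -5]
  [  0,   6,   5]
  [  0,   0,  -9]
  [  0,   0,   0]
Pivot columns: 1, 2, 3 → 3 pivots.

rank(A) = 3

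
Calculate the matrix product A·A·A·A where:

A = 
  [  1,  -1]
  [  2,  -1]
A^4 = 
  [  1,   0]
  [  0,   1]

A² = A·A:
A²[1,1] = (1)(1) + (-1)(2) = -1
A²[1,2] = (1)(-1) + (-1)(-1) = 0
A²[2,1] = (2)(1) + (-1)(2) = 0
A²[2,2] = (2)(-1) + (-1)(-1) = -1
A² = 
  [ -1,   0]
  [  0,  -1]

A^3 = A^2·A:
A^3[1,1] = (-1)(1) + (0)(2) = -1
A^3[1,2] = (-1)(-1) + (0)(-1) = 1
A^3[2,1] = (0)(1) + (-1)(2) = -2
A^3[2,2] = (0)(-1) + (-1)(-1) = 1
A^3 = 
  [ -1,   1]
  [ -2,   1]

A^4 = A^3·A:
A^4[1,1] = (-1)(1) + (1)(2) = 1
A^4[1,2] = (-1)(-1) + (1)(-1) = 0
A^4[2,1] = (-2)(1) + (1)(2) = 0
A^4[2,2] = (-2)(-1) + (1)(-1) = 1
A^4 = 
  [  1,   0]
  [  0,   1]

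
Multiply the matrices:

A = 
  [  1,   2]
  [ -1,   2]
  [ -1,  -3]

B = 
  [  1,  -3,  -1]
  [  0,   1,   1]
AB = 
  [  1,  -1,   1]
  [ -1,   5,   3]
  [ -1,   0,  -2]

A is 3×2 and B is 2×3, so AB is 3×3. Each entry is (row of A)·(column of B):
AB[1,1] = (1)(1) + (2)(0) = 1
AB[1,2] = (1)(-3) + (2)(1) = -1
AB[1,3] = (1)(-1) + (2)(1) = 1
AB[2,1] = (-1)(1) + (2)(0) = -1
AB[2,2] = (-1)(-3) + (2)(1) = 5
AB[2,3] = (-1)(-1) + (2)(1) = 3
AB[3,1] = (-1)(1) + (-3)(0) = -1
AB[3,2] = (-1)(-3) + (-3)(1) = 0
AB[3,3] = (-1)(-1) + (-3)(1) = -2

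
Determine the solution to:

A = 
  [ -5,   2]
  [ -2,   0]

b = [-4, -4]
Row reduce the augmented matrix [A|b]:
R2 → R2 - (2/5)·R1
REF = 
  [   -5,     2,    -4]
  [    0,  -4/5, -12/5]

Back-substitution:
x₂ = (-12/5) / (-4/5) = 3
x₁ = (-4 - (2)(3)) / (-5) = 2

x = [2, 3]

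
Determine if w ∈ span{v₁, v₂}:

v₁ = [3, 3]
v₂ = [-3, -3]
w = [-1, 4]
No

Form the augmented matrix and row-reduce:
[v₁|v₂|w] = 
  [  3,  -3,  -1]
  [  3,  -3,   4]
R2 → R2 - (1)·R1
REF = 
  [  3,  -3,  -1]
  [  0,   0,   5]

Row 2 reads [0 0 | 5], i.e. 0 = 5, so the system is inconsistent and w ∉ span{v₁, v₂}.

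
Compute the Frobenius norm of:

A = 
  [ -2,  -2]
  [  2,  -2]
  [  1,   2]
||A||_F = 4.583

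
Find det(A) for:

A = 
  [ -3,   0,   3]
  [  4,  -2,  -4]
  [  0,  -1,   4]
Cofactor expansion along row 1:
det(A) = (-3)·((-2)(4) - (-4)(-1)) - (0)·((4)(4) - (-4)(0)) + (3)·((4)(-1) - (-2)(0))
  = (-3)(-12) - (0)(16) + (3)(-4)
  = 24

det(A) = 24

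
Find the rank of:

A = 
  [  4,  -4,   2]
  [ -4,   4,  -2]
rank(A) = 1

Row reduce:
R2 → R2 + (1)·R1
REF = 
  [  4,  -4,   2]
  [  0,   0,   0]
Pivot columns: 1 → 1 pivot.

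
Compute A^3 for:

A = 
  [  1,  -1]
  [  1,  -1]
A^3 = 
  [  0,   0]
  [  0,   0]

A² = A·A:
A²[1,1] = (1)(1) + (-1)(1) = 0
A²[1,2] = (1)(-1) + (-1)(-1) = 0
A²[2,1] = (1)(1) + (-1)(1) = 0
A²[2,2] = (1)(-1) + (-1)(-1) = 0
A² = 
  [  0,   0]
  [  0,   0]

A^3 = A^2·A:
A^3[1,1] = (0)(1) + (0)(1) = 0
A^3[1,2] = (0)(-1) + (0)(-1) = 0
A^3[2,1] = (0)(1) + (0)(1) = 0
A^3[2,2] = (0)(-1) + (0)(-1) = 0
A^3 = 
  [  0,   0]
  [  0,   0]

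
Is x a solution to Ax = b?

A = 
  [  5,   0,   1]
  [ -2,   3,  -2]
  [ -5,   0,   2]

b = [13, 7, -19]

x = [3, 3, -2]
Yes

Ax = [13, 7, -19] = b ✓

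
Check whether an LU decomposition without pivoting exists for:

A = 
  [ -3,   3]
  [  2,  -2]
Yes.
A[1,1] = -3 ≠ 0, so Gaussian elimination proceeds without a row swap: multiplier ℓ₂₁ = (2)/(-3) = -2/3, and U[2,2] = -2 - (-2/3)(3) = 0.
L = 
  [   1,    0]
  [-2/3,    1]
U = 
  [ -3,   3]
  [  0,   0]
Check row 2 of LU: [(-2/3)(-3), (-2/3)(3) + 0] = [2, -2] = row 2 of A ✓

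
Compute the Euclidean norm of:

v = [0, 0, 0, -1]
1

||v||₂ = √((0)² + (0)² + (0)² + (-1)²) = √1 = 1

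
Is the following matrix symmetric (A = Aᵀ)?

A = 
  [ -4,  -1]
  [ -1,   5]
Yes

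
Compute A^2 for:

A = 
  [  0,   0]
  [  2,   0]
A² = A·A:
A²[1,1] = (0)(0) + (0)(2) = 0
A²[1,2] = (0)(0) + (0)(0) = 0
A²[2,1] = (2)(0) + (0)(2) = 0
A²[2,2] = (2)(0) + (0)(0) = 0
A² = 
  [  0,   0]
  [  0,   0]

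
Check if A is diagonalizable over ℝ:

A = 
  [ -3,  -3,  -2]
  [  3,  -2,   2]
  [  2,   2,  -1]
No

Characteristic polynomial: det(λI - A) = λ³ + 6λ² + 20λ + 35
By the rational root theorem any rational root is an integer dividing 35; none of those is a root, so p(λ) has no rational roots and hence (being an irreducible cubic) no repeated roots.
Discriminant of the cubic: Δ = -5315
Δ < 0 ⇒ one real eigenvalue and a complex-conjugate pair: λ ≈ -3.173, -1.413 + 3.005i, -1.413 - 3.005i
Has complex eigenvalues (not diagonalizable over ℝ).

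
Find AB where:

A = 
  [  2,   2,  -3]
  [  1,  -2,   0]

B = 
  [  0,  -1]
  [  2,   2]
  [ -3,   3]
A is 2×3 and B is 3×2, so AB is 2×2. Each entry is (row of A)·(column of B):
AB[1,1] = (2)(0) + (2)(2) + (-3)(-3) = 13
AB[1,2] = (2)(-1) + (2)(2) + (-3)(3) = -7
AB[2,1] = (1)(0) + (-2)(2) + (0)(-3) = -4
AB[2,2] = (1)(-1) + (-2)(2) + (0)(3) = -5

AB = 
  [ 13,  -7]
  [ -4,  -5]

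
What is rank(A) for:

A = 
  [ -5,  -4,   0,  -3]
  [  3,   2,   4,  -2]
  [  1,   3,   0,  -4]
Row reduce:
R2 → R2 + (3/5)·R1
R3 → R3 + (1/5)·R1
R3 → R3 + (11/2)·R2
REF = 
  [   -5,    -4,     0,    -3]
  [    0,  -2/5,     4, -19/5]
  [    0,     0,    22, -51/2]
Pivot columns: 1, 2, 3 → 3 pivots.

rank(A) = 3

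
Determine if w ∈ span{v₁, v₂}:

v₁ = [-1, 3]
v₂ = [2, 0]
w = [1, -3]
Yes

Form the augmented matrix and row-reduce:
[v₁|v₂|w] = 
  [ -1,   2,   1]
  [  3,   0,  -3]
R2 → R2 + (3)·R1
REF = 
  [ -1,   2,   1]
  [  0,   6,   0]

No row of the form [0 0 | nonzero], so the system is consistent. Back-substitution gives c₁ = -1, c₂ = 0: w = (-1)·v₁ + (0)·v₂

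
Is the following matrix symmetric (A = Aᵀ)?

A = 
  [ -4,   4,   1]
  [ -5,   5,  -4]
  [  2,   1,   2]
No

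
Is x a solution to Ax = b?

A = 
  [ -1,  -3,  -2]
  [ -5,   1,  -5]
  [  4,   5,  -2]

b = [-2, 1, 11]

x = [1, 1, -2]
No

Ax = [0, 6, 13] ≠ b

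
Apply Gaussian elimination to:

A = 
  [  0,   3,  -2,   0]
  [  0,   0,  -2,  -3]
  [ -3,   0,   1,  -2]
Row operations:
Swap R1 ↔ R3
Swap R2 ↔ R3

Resulting echelon form:
REF = 
  [ -3,   0,   1,  -2]
  [  0,   3,  -2,   0]
  [  0,   0,  -2,  -3]

Rank = 3 (number of non-zero pivot rows).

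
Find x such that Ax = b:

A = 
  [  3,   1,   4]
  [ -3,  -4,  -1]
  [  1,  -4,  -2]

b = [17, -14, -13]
x = [1, 2, 3]

Row reduce the augmented matrix [A|b]:
R2 → R2 + (1)·R1
R3 → R3 - (1/3)·R1
R3 → R3 - (13/9)·R2
REF = 
  [    3,     1,     4,    17]
  [    0,    -3,     3,     3]
  [    0,     0, -23/3,   -23]

Back-substitution:
x₃ = (-23) / (-23/3) = 3
x₂ = (3 - (3)(3)) / (-3) = 2
x₁ = (17 - (1)(2) - (4)(3)) / 3 = 1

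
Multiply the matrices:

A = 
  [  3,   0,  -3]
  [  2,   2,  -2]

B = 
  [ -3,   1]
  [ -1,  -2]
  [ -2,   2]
AB = 
  [ -3,  -3]
  [ -4,  -6]

A is 2×3 and B is 3×2, so AB is 2×2. Each entry is (row of A)·(column of B):
AB[1,1] = (3)(-3) + (0)(-1) + (-3)(-2) = -3
AB[1,2] = (3)(1) + (0)(-2) + (-3)(2) = -3
AB[2,1] = (2)(-3) + (2)(-1) + (-2)(-2) = -4
AB[2,2] = (2)(1) + (2)(-2) + (-2)(2) = -6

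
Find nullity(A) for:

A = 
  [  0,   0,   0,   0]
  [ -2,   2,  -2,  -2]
nullity(A) = 3

Row reduce:
Swap R1 ↔ R2
REF = 
  [ -2,   2,  -2,  -2]
  [  0,   0,   0,   0]
Pivot columns: 1 → 1 pivot.
rank(A) = 1, so nullity(A) = 4 - 1 = 3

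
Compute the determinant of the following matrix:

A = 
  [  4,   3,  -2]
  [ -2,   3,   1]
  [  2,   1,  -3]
Cofactor expansion along row 1:
det(A) = (4)·((3)(-3) - (1)(1)) - (3)·((-2)(-3) - (1)(2)) + (-2)·((-2)(1) - (3)(2))
  = (4)(-10) - (3)(4) + (-2)(-8)
  = -36

det(A) = -36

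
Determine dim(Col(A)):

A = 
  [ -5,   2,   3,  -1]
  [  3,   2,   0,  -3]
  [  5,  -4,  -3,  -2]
dim(Col(A)) = 3

Row reduce:
R2 → R2 + (3/5)·R1
R3 → R3 + (1)·R1
R3 → R3 + (5/8)·R2
REF = 
  [   -5,     2,     3,    -1]
  [    0,  16/5,   9/5, -18/5]
  [    0,     0,   9/8, -21/4]
Pivot columns: 1, 2, 3 → 3 pivots.
dim(Col(A)) = number of pivot columns = 3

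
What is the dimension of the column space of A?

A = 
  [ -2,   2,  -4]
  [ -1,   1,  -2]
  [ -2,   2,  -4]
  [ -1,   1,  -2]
Row reduce:
R2 → R2 - (1/2)·R1
R3 → R3 - (1)·R1
R4 → R4 - (1/2)·R1
REF = 
  [ -2,   2,  -4]
  [  0,   0,   0]
  [  0,   0,   0]
  [  0,   0,   0]
Pivot columns: 1 → 1 pivot.
dim(Col(A)) = number of pivot columns = 1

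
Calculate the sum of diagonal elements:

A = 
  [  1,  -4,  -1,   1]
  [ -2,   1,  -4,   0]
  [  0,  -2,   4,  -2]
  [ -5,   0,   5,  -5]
1

tr(A) = 1 + 1 + 4 + -5 = 1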